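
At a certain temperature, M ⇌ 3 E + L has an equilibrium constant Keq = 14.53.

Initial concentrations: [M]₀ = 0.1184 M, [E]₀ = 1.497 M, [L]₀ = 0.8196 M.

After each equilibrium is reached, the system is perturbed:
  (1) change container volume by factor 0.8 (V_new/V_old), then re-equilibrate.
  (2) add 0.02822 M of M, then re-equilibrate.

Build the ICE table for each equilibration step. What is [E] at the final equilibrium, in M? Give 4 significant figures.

Q₀ = 23.22 vs Keq = 14.53 ⇒ Q>K, reverse
Step 1:
                   M          E          L
  I           0.1184      1.497     0.8196
  C          0.03138   -0.09413   -0.03138
  E           0.1498      1.403     0.7882
  solve Keq expr → x = -0.03138; check Q = 14.53
Then change container volume by factor 0.8 (V_new/V_old).
Step 2:
                   M          E          L
  I           0.1872      1.754     0.9853
  C          0.06034     -0.181   -0.06034
  E           0.2476      1.573     0.9249
  solve Keq expr → x = -0.06034; check Q = 14.53
Then add 0.02822 M of M.
Step 3:
                   M          E          L
  I           0.2758      1.573     0.9249
  C         -0.01034    0.03103    0.01034
  E           0.2654      1.604     0.9353
  solve Keq expr → x = 0.01034; check Q = 14.53

[E]_eq = 1.604 M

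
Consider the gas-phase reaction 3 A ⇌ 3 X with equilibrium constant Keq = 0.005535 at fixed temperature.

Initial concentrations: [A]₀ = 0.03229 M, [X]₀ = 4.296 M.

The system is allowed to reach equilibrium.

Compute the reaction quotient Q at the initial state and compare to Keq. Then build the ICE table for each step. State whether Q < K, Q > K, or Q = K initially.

Q₀ = 2.3550e+06; Q > K (proceeds reverse)

Q₀ = 2.3550e+06 vs Keq = 0.005535 ⇒ Q>K, reverse
Step 1:
                   A          X
  I          0.03229      4.296
  C            3.645     -3.645
  E            3.678     0.6506
  solve Keq expr → x = -1.215; check Q = 0.005535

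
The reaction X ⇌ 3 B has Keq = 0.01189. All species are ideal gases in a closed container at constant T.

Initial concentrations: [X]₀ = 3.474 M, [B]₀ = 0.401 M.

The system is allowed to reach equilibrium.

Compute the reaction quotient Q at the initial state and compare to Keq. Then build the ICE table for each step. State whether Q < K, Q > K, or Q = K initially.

Q₀ = 0.01856 vs Keq = 0.01189 ⇒ Q>K, reverse
Step 1:
                   X          B
  init         3.474      0.401
  Δ          0.01824   -0.05472
  eq           3.492     0.3463
  solve Keq expr → x = -0.01824; check Q = 0.01189

Q₀ = 0.01856; Q > K (proceeds reverse)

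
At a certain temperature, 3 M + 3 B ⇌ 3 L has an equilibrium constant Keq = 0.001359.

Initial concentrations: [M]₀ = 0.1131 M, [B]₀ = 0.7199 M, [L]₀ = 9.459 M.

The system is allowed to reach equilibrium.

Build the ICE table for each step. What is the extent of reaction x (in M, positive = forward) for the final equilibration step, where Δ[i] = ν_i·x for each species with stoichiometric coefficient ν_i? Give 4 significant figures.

Q₀ = 1.5679e+06 vs Keq = 0.001359 ⇒ Q>K, reverse
Step 1:
                    M           B           L
  I            0.1131      0.7199       9.459
  C              5.54        5.54       -5.54
  E             5.653        6.26       3.919
  solve Keq expr → x = -1.847; check Q = 0.001359

x = -1.847 M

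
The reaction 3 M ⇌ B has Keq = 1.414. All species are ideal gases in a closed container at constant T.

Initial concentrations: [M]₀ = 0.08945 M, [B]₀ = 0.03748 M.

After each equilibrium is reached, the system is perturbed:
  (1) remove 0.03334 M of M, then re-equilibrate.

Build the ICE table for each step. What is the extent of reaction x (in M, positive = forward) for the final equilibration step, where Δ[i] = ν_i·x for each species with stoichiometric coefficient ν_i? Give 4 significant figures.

Q₀ = 52.37 vs Keq = 1.414 ⇒ Q>K, reverse
Step 1:
                   M          B
  I          0.08945    0.03748
  C          0.08853   -0.02951
  E            0.178   0.007971
  solve Keq expr → x = -0.02951; check Q = 1.414
Then remove 0.03334 M of M.
Step 2:
                   M          B
  I           0.1446   0.007971
  C         0.008639   -0.00288
  E           0.1533   0.005092
  solve Keq expr → x = -0.00288; check Q = 1.414

x = -0.00288 M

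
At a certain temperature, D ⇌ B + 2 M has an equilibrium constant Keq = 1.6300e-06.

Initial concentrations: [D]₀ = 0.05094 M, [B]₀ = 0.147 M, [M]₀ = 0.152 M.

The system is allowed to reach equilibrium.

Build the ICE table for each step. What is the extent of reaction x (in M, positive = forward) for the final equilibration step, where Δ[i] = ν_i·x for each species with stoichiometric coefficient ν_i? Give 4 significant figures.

x = -0.07515 M

Q₀ = 0.06667 vs Keq = 1.6300e-06 ⇒ Q>K, reverse
Step 1:
                  D         B         M
  Initial   0.05094     0.147     0.152
  Change    0.07515  -0.07515   -0.1503
  Equil      0.1261   0.07185  0.001691
  solve Keq expr → x = -0.07515; check Q = 1.6300e-06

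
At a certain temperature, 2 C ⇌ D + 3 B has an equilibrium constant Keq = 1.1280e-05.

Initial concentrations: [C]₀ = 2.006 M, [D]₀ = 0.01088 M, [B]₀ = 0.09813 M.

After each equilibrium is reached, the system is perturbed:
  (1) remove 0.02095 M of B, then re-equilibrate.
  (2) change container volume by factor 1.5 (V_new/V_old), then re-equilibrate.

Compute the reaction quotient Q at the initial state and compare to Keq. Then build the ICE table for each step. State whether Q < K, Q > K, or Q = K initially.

Q₀ = 2.5549e-06 vs Keq = 1.1280e-05 ⇒ Q<K, forward
Step 1:
                  C         D         B
  init        2.006   0.01088   0.09813
  Δ        -0.02021   0.01011   0.03032
  eq          1.986   0.02099    0.1285
  solve Keq expr → x = 0.01011; check Q = 1.1280e-05
Then remove 0.02095 M of B.
Step 2:
                  C         D         B
  init        1.986   0.02099    0.1075
  Δ       -0.008584  0.004292   0.01288
  eq          1.977   0.02528    0.1204
  solve Keq expr → x = 0.004292; check Q = 1.1280e-05
Then change container volume by factor 1.5 (V_new/V_old).
Step 3:
                  C         D         B
  init        1.318   0.01685   0.08025
  Δ        -0.01031  0.005153   0.01546
  eq          1.308   0.02201   0.09571
  solve Keq expr → x = 0.005153; check Q = 1.1280e-05

Q₀ = 2.5549e-06; Q < K (proceeds forward)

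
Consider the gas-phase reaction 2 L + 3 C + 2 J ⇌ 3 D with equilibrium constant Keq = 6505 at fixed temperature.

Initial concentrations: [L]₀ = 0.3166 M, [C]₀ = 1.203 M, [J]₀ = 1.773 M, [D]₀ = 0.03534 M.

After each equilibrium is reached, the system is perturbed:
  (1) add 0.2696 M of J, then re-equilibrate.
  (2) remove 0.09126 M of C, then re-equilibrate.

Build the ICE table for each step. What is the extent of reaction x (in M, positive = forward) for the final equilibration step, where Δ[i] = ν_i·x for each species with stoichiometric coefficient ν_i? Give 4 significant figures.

Q₀ = 8.0457e-05 vs Keq = 6505 ⇒ Q<K, forward
Step 1:
                    L           C           J           D
  init         0.3166       1.203       1.773     0.03534
  Δ           -0.3118     -0.4677     -0.3118      0.4677
  eq         0.004801      0.7353       1.461       0.503
  solve Keq expr → x = 0.1559; check Q = 6505
Then add 0.2696 M of J.
Step 2:
                    L           C           J           D
  init       0.004801      0.7353       1.731       0.503
  Δ       -7.2403e-04   -0.001086 -7.2403e-04    0.001086
  eq         0.004077      0.7342        1.73      0.5041
  solve Keq expr → x = 3.6201e-04; check Q = 6505
Then remove 0.09126 M of C.
Step 3:
                    L           C           J           D
  init       0.004077       0.643        1.73      0.5041
  Δ        8.6172e-04    0.001293  8.6172e-04   -0.001293
  eq         0.004939      0.6442       1.731      0.5028
  solve Keq expr → x = -4.3086e-04; check Q = 6505

x = -4.3086e-04 M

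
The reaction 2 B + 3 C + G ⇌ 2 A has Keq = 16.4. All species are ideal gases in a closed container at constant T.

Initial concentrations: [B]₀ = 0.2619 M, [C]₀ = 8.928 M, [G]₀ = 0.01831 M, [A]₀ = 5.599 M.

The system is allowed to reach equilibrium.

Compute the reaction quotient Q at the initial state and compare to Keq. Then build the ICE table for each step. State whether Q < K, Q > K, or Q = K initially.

Q₀ = 35.08 vs Keq = 16.4 ⇒ Q>K, reverse
Step 1:
                   B          C          G          A
  I           0.2619      8.928    0.01831      5.599
  C          0.02651    0.03976    0.01325   -0.02651
  E           0.2884      8.968    0.03156      5.572
  solve Keq expr → x = -0.01325; check Q = 16.4

Q₀ = 35.08; Q > K (proceeds reverse)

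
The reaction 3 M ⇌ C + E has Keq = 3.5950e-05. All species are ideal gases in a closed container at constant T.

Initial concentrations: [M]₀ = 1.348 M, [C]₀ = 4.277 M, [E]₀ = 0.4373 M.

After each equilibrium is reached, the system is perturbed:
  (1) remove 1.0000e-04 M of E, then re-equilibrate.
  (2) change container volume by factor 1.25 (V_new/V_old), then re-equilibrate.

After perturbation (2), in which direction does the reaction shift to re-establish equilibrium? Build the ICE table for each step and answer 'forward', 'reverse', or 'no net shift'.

Q₀ = 0.7636 vs Keq = 3.5950e-05 ⇒ Q>K, reverse
Step 1:
                    M           C           E
  I             1.348       4.277      0.4373
  C             1.311     -0.4371     -0.4371
  E             2.659        3.84  1.7608e-04
  solve Keq expr → x = -0.4371; check Q = 3.5950e-05
Then remove 1.0000e-04 M of E.
Step 2:
                    M           C           E
  I             2.659        3.84  7.6084e-05
  C       -2.9981e-04  9.9936e-05  9.9936e-05
  E             2.659        3.84  1.7602e-04
  solve Keq expr → x = 9.9936e-05; check Q = 3.5950e-05
Then change container volume by factor 1.25 (V_new/V_old).
Step 3:
                    M           C           E
  I             2.127       3.072  1.4082e-04
  C        8.4446e-05 -2.8149e-05 -2.8149e-05
  E             2.127       3.072  1.1267e-04
  solve Keq expr → x = -2.8149e-05; check Q = 3.5950e-05

Direction: reverse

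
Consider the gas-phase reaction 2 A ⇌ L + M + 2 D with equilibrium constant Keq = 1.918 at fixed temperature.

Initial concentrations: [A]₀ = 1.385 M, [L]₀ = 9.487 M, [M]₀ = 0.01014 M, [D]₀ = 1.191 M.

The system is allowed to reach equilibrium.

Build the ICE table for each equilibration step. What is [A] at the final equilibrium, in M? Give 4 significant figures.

Q₀ = 0.07114 vs Keq = 1.918 ⇒ Q<K, forward
Step 1:
                   A          L          M          D
  I            1.385      9.487    0.01014      1.191
  C          -0.2374     0.1187     0.1187     0.2374
  E            1.148      9.606     0.1289      1.428
  solve Keq expr → x = 0.1187; check Q = 1.918

[A]_eq = 1.148 M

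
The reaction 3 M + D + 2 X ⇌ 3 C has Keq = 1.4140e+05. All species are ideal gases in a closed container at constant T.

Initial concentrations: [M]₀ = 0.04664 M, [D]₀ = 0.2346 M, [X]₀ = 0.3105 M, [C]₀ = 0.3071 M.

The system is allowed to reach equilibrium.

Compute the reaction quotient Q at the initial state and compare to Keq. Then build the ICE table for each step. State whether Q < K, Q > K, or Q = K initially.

Q₀ = 1.2622e+04 vs Keq = 1.4140e+05 ⇒ Q<K, forward
Step 1:
                  M         D         X         C
  Initial   0.04664    0.2346    0.3105    0.3071
  Change   -0.02319 -0.007729  -0.01546   0.02319
  Equil     0.02345    0.2269     0.295    0.3303
  solve Keq expr → x = 0.007729; check Q = 1.4140e+05

Q₀ = 1.2622e+04; Q < K (proceeds forward)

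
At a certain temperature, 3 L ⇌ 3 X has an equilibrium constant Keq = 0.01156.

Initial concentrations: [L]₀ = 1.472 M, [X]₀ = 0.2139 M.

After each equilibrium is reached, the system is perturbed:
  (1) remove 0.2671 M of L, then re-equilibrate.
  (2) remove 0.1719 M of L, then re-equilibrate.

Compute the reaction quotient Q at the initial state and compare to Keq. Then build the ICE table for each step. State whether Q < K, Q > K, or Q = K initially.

Q₀ = 0.003068; Q < K (proceeds forward)

Q₀ = 0.003068 vs Keq = 0.01156 ⇒ Q<K, forward
Step 1:
                  L         X
  Initial     1.472    0.2139
  Change     -0.097     0.097
  Equil       1.375    0.3109
  solve Keq expr → x = 0.03233; check Q = 0.01156
Then remove 0.2671 M of L.
Step 2:
                  L         X
  Initial     1.108    0.3109
  Change    0.04926  -0.04926
  Equil       1.157    0.2616
  solve Keq expr → x = -0.01642; check Q = 0.01156
Then remove 0.1719 M of L.
Step 3:
                  L         X
  Initial    0.9853    0.2616
  Change     0.0317   -0.0317
  Equil       1.017    0.2299
  solve Keq expr → x = -0.01057; check Q = 0.01156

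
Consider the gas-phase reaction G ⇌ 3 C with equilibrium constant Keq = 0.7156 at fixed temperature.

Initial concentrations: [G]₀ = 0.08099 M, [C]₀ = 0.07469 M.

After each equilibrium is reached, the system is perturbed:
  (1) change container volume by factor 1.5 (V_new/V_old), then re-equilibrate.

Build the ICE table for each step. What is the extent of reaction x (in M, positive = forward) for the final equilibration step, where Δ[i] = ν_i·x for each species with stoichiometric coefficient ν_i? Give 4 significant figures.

Q₀ = 0.005145 vs Keq = 0.7156 ⇒ Q<K, forward
Step 1:
                    G           C
  I           0.08099     0.07469
  C          -0.05884      0.1765
  E           0.02215      0.2512
  solve Keq expr → x = 0.05884; check Q = 0.7156
Then change container volume by factor 1.5 (V_new/V_old).
Step 2:
                    G           C
  I           0.01477      0.1675
  C         -0.005897     0.01769
  E          0.008871      0.1852
  solve Keq expr → x = 0.005897; check Q = 0.7156

x = 0.005897 M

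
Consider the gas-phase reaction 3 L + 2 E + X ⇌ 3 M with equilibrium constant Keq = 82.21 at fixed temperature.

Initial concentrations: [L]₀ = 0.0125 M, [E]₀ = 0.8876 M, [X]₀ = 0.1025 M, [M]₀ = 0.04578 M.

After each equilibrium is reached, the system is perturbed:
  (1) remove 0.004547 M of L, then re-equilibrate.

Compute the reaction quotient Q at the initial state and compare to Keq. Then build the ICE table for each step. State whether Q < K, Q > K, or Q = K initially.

Q₀ = 608.3 vs Keq = 82.21 ⇒ Q>K, reverse
Step 1:
                   L          E          X          M
  init        0.0125     0.8876     0.1025    0.04578
  Δ         0.007583   0.005055   0.002528  -0.007583
  eq         0.02008     0.8927      0.105     0.0382
  solve Keq expr → x = -0.002528; check Q = 82.21
Then remove 0.004547 M of L.
Step 2:
                   L          E          X          M
  init       0.01554     0.8927      0.105     0.0382
  Δ         0.002925    0.00195 9.7504e-04  -0.002925
  eq         0.01846     0.8946      0.106    0.03527
  solve Keq expr → x = -9.7504e-04; check Q = 82.21

Q₀ = 608.3; Q > K (proceeds reverse)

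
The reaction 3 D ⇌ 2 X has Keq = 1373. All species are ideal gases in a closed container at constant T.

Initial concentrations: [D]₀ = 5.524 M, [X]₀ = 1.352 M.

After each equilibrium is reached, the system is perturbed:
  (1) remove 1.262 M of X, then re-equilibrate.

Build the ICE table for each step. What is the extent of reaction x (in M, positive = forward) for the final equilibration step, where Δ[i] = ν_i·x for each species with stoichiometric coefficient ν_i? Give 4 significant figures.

Q₀ = 0.01084 vs Keq = 1373 ⇒ Q<K, forward
Step 1:
                   D          X
  init         5.524      1.352
  Δ           -5.266      3.511
  eq          0.2582      4.863
  solve Keq expr → x = 1.755; check Q = 1373
Then remove 1.262 M of X.
Step 2:
                   D          X
  init        0.2582      3.601
  Δ         -0.04569    0.03046
  eq          0.2125      3.631
  solve Keq expr → x = 0.01523; check Q = 1373

x = 0.01523 M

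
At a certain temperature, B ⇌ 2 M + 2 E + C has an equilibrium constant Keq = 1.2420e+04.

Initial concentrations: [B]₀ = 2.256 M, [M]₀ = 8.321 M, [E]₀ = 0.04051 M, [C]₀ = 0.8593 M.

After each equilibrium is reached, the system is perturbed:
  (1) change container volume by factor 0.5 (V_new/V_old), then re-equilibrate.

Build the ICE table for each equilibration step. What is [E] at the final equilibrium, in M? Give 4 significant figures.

[E]_eq = 4.265 M

Q₀ = 0.04328 vs Keq = 1.2420e+04 ⇒ Q<K, forward
Step 1:
                    B           M           E           C
  I             2.256       8.321     0.04051      0.8593
  C             -1.83        3.66        3.66        1.83
  E            0.4258       11.98       3.701        2.69
  solve Keq expr → x = 1.83; check Q = 1.2420e+04
Then change container volume by factor 0.5 (V_new/V_old).
Step 2:
                    B           M           E           C
  I            0.8516       23.96       7.402       5.379
  C             1.569      -3.137      -3.137      -1.569
  E              2.42       20.83       4.265        3.81
  solve Keq expr → x = -1.569; check Q = 1.2420e+04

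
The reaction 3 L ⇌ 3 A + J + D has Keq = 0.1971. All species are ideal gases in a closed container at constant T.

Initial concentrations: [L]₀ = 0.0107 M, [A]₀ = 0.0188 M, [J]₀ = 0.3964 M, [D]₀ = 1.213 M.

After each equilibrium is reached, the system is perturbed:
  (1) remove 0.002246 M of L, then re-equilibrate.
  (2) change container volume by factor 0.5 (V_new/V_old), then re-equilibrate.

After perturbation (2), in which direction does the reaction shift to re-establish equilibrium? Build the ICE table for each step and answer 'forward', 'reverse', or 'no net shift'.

Direction: reverse

Q₀ = 2.608 vs Keq = 0.1971 ⇒ Q>K, reverse
Step 1:
                  L         A         J         D
  init       0.0107    0.0188    0.3964     1.213
  Δ         0.00621  -0.00621  -0.00207  -0.00207
  eq        0.01691   0.01259    0.3943     1.211
  solve Keq expr → x = -0.00207; check Q = 0.1971
Then remove 0.002246 M of L.
Step 2:
                  L         A         J         D
  init      0.01466   0.01259    0.3943     1.211
  Δ       9.5619e-04 -9.5619e-04 -3.1873e-04 -3.1873e-04
  eq        0.01562   0.01163     0.394     1.211
  solve Keq expr → x = -3.1873e-04; check Q = 0.1971
Then change container volume by factor 0.5 (V_new/V_old).
Step 3:
                  L         A         J         D
  init      0.03124   0.02327     0.788     2.421
  Δ        0.005847 -0.005847 -0.001949 -0.001949
  eq        0.03709   0.01742    0.7861     2.419
  solve Keq expr → x = -0.001949; check Q = 0.1971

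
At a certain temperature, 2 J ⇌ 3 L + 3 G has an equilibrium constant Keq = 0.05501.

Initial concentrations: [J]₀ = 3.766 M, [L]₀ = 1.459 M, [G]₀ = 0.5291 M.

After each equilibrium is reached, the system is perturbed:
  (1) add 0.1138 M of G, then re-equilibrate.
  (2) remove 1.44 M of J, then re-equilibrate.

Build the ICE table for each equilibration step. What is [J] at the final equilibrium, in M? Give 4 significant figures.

Q₀ = 0.03244 vs Keq = 0.05501 ⇒ Q<K, forward
Step 1:
                  J         L         G
  I           3.766     1.459    0.5291
  C        -0.04576   0.06863   0.06863
  E            3.72     1.528    0.5977
  solve Keq expr → x = 0.02288; check Q = 0.05501
Then add 0.1138 M of G.
Step 2:
                  J         L         G
  I            3.72     1.528    0.7115
  C         0.05102  -0.07653  -0.07653
  E           3.771     1.451     0.635
  solve Keq expr → x = -0.02551; check Q = 0.05501
Then remove 1.44 M of J.
Step 3:
                  J         L         G
  I           2.331     1.451     0.635
  C         0.08056   -0.1208   -0.1208
  E           2.412      1.33    0.5142
  solve Keq expr → x = -0.04028; check Q = 0.05501

[J]_eq = 2.412 M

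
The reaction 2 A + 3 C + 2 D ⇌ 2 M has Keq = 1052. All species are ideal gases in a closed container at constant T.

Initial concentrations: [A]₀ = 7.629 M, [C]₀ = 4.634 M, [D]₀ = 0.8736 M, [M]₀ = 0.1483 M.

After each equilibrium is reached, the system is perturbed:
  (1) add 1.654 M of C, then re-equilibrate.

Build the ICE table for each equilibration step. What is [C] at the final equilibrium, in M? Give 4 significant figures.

[C]_eq = 4.978 M

Q₀ = 4.9757e-06 vs Keq = 1052 ⇒ Q<K, forward
Step 1:
                   A          C          D          M
  Initial      7.629      4.634     0.8736     0.1483
  Change     -0.8728     -1.309    -0.8728     0.8728
  Equil        6.756      3.325 7.6866e-04      1.021
  solve Keq expr → x = 0.4364; check Q = 1052
Then add 1.654 M of C.
Step 2:
                   A          C          D          M
  Initial      6.756      4.979 7.6866e-04      1.021
  Change  -3.4897e-04 -5.2345e-04 -3.4897e-04 3.4897e-04
  Equil        6.756      4.978 4.1969e-04      1.021
  solve Keq expr → x = 1.7448e-04; check Q = 1052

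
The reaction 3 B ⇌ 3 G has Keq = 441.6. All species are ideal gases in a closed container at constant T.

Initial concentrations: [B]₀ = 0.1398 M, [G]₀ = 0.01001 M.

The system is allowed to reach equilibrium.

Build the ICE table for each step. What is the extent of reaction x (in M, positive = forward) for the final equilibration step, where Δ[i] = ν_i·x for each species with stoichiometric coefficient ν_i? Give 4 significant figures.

Q₀ = 3.6710e-04 vs Keq = 441.6 ⇒ Q<K, forward
Step 1:
                  B         G
  I          0.1398   0.01001
  C         -0.1224    0.1224
  E         0.01739    0.1324
  solve Keq expr → x = 0.0408; check Q = 441.6

x = 0.0408 M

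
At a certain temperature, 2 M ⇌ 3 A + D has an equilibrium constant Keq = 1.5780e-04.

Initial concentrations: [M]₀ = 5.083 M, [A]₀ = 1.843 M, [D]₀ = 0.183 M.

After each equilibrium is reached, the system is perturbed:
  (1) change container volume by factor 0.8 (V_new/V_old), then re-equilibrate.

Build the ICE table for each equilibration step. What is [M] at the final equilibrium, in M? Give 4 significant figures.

[M]_eq = 6.808 M

Q₀ = 0.04434 vs Keq = 1.5780e-04 ⇒ Q>K, reverse
Step 1:
                   M          A          D
  Initial      5.083      1.843      0.183
  Change      0.3617    -0.5426    -0.1809
  Equil        5.445        1.3   0.002127
  solve Keq expr → x = -0.1809; check Q = 1.5780e-04
Then change container volume by factor 0.8 (V_new/V_old).
Step 2:
                   M          A          D
  Initial      6.806      1.625   0.002659
  Change    0.001895  -0.002842 -9.4742e-04
  Equil        6.808      1.623   0.001712
  solve Keq expr → x = -9.4742e-04; check Q = 1.5780e-04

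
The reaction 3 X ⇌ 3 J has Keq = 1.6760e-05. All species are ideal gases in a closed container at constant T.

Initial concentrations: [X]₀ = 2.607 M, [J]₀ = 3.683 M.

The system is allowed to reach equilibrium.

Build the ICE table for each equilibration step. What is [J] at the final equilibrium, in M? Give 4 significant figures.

[J]_eq = 0.157 M

Q₀ = 2.82 vs Keq = 1.6760e-05 ⇒ Q>K, reverse
Step 1:
                   X          J
  I            2.607      3.683
  C            3.526     -3.526
  E            6.133      0.157
  solve Keq expr → x = -1.175; check Q = 1.6760e-05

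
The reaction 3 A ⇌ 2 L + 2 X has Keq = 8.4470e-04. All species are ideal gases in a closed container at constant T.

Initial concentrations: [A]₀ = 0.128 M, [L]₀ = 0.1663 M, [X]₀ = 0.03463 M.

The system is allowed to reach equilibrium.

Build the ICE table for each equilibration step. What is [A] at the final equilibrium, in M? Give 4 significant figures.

Q₀ = 0.01581 vs Keq = 8.4470e-04 ⇒ Q>K, reverse
Step 1:
                  A         L         X
  Initial     0.128    0.1663   0.03463
  Change    0.03255   -0.0217   -0.0217
  Equil      0.1606    0.1446   0.01293
  solve Keq expr → x = -0.01085; check Q = 8.4470e-04

[A]_eq = 0.1606 M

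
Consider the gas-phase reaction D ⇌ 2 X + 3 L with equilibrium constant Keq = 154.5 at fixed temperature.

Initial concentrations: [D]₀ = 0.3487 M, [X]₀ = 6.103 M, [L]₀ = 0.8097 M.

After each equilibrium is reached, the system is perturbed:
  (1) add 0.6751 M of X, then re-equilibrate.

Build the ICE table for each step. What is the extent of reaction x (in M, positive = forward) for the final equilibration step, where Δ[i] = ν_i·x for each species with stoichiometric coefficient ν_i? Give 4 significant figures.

Q₀ = 56.7 vs Keq = 154.5 ⇒ Q<K, forward
Step 1:
                   D          X          L
  init        0.3487      6.103     0.8097
  Δ         -0.07316     0.1463     0.2195
  eq          0.2755      6.249      1.029
  solve Keq expr → x = 0.07316; check Q = 154.5
Then add 0.6751 M of X.
Step 2:
                   D          X          L
  init        0.2755      6.924      1.029
  Δ          0.01571   -0.03142   -0.04713
  eq          0.2913      6.893      0.982
  solve Keq expr → x = -0.01571; check Q = 154.5

x = -0.01571 M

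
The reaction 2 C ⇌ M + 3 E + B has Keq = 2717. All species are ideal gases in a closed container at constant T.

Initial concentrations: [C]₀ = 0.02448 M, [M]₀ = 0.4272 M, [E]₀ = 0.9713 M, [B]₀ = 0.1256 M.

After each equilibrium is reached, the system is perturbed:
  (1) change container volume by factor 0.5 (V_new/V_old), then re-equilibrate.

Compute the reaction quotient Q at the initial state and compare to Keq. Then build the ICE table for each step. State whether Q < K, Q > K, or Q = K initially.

Q₀ = 82.05; Q < K (proceeds forward)

Q₀ = 82.05 vs Keq = 2717 ⇒ Q<K, forward
Step 1:
                    C           M           E           B
  I           0.02448      0.4272      0.9713      0.1256
  C           -0.0198    0.009902     0.02971    0.009902
  E          0.004676      0.4371       1.001      0.1355
  solve Keq expr → x = 0.009902; check Q = 2717
Then change container volume by factor 0.5 (V_new/V_old).
Step 2:
                    C           M           E           B
  I          0.009352      0.8742       2.002       0.271
  C           0.01611   -0.008057    -0.02417   -0.008057
  E           0.02547      0.8661       1.978      0.2629
  solve Keq expr → x = -0.008057; check Q = 2717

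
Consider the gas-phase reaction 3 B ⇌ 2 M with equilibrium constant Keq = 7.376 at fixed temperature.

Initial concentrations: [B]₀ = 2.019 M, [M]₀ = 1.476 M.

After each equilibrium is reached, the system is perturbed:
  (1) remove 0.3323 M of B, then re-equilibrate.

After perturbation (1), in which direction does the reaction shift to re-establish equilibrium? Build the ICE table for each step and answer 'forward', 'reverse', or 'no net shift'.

Q₀ = 0.2647 vs Keq = 7.376 ⇒ Q<K, forward
Step 1:
                  B         M
  Initial     2.019     1.476
  Change      -1.14    0.7603
  Equil      0.8785     2.236
  solve Keq expr → x = 0.3802; check Q = 7.376
Then remove 0.3323 M of B.
Step 2:
                  B         M
  Initial    0.5462     2.236
  Change     0.2823   -0.1882
  Equil      0.8285     2.048
  solve Keq expr → x = -0.0941; check Q = 7.376

Direction: reverse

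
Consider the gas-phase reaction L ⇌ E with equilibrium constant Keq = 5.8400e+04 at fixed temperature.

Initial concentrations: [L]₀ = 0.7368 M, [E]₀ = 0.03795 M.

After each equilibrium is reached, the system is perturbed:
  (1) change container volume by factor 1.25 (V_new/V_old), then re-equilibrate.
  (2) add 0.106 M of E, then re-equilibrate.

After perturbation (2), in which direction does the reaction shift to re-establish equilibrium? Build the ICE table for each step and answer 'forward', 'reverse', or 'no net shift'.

Q₀ = 0.05151 vs Keq = 5.8400e+04 ⇒ Q<K, forward
Step 1:
                  L         E
  init       0.7368   0.03795
  Δ         -0.7368    0.7368
  eq      1.3266e-05    0.7747
  solve Keq expr → x = 0.7368; check Q = 5.8400e+04
Then change container volume by factor 1.25 (V_new/V_old).
Step 2:
                  L         E
  init    1.0613e-05    0.6198
  Δ               0         0
  eq      1.0613e-05    0.6198
  solve Keq expr → x = 0; check Q = 5.8400e+04
Then add 0.106 M of E.
Step 3:
                  L         E
  init    1.0613e-05    0.7258
  Δ       1.8150e-06 -1.8150e-06
  eq      1.2428e-05    0.7258
  solve Keq expr → x = -1.8150e-06; check Q = 5.8400e+04

Direction: reverse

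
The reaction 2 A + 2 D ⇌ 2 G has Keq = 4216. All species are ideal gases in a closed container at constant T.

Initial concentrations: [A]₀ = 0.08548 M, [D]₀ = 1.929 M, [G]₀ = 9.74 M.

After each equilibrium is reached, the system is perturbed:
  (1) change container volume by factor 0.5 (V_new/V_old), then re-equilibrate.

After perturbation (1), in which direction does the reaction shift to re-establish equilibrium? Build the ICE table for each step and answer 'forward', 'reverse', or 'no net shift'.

Q₀ = 3489 vs Keq = 4216 ⇒ Q<K, forward
Step 1:
                   A          D          G
  init       0.08548      1.929       9.74
  Δ         -0.00736   -0.00736    0.00736
  eq         0.07812      1.922      9.747
  solve Keq expr → x = 0.00368; check Q = 4216
Then change container volume by factor 0.5 (V_new/V_old).
Step 2:
                   A          D          G
  init        0.1562      3.843      19.49
  Δ         -0.07623   -0.07623    0.07623
  eq         0.08001      3.767      19.57
  solve Keq expr → x = 0.03811; check Q = 4216

Direction: forward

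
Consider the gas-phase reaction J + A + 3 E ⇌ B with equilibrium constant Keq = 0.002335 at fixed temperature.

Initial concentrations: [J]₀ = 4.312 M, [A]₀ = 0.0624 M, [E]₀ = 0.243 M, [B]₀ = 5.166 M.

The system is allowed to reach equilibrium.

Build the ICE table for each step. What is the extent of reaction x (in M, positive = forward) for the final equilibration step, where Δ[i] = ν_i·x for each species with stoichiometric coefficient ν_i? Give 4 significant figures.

x = -1.669 M

Q₀ = 1338 vs Keq = 0.002335 ⇒ Q>K, reverse
Step 1:
                   J          A          E          B
  init         4.312     0.0624      0.243      5.166
  Δ            1.669      1.669      5.006     -1.669
  eq           5.981      1.731      5.249      3.497
  solve Keq expr → x = -1.669; check Q = 0.002335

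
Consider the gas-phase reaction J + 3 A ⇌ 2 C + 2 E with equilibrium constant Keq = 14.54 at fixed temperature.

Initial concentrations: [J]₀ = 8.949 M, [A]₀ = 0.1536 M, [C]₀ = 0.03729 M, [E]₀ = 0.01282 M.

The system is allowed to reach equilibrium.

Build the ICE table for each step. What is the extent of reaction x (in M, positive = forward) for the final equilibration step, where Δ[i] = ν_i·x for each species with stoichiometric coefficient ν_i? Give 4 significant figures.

Q₀ = 7.0471e-06 vs Keq = 14.54 ⇒ Q<K, forward
Step 1:
                    J           A           C           E
  init          8.949      0.1536     0.03729     0.01282
  Δ          -0.04734      -0.142     0.09468     0.09468
  eq            8.902     0.01158       0.132      0.1075
  solve Keq expr → x = 0.04734; check Q = 14.54

x = 0.04734 M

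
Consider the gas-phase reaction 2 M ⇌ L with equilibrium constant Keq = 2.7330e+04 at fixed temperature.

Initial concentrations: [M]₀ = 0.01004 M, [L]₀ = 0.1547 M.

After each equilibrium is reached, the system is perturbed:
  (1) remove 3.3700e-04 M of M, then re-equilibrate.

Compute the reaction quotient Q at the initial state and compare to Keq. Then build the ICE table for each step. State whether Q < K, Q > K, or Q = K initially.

Q₀ = 1535 vs Keq = 2.7330e+04 ⇒ Q<K, forward
Step 1:
                    M           L
  Initial     0.01004      0.1547
  Change    -0.007632    0.003816
  Equil      0.002408      0.1585
  solve Keq expr → x = 0.003816; check Q = 2.7330e+04
Then remove 3.3700e-04 M of M.
Step 2:
                    M           L
  Initial    0.002071      0.1585
  Change   3.3572e-04 -1.6786e-04
  Equil      0.002407      0.1583
  solve Keq expr → x = -1.6786e-04; check Q = 2.7330e+04

Q₀ = 1535; Q < K (proceeds forward)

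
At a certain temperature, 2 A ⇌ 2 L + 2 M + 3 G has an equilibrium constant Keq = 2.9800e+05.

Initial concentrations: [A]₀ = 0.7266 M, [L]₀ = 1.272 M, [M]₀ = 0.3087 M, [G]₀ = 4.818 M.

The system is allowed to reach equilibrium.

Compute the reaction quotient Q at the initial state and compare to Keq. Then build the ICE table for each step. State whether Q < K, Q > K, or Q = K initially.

Q₀ = 32.66 vs Keq = 2.9800e+05 ⇒ Q<K, forward
Step 1:
                   A          L          M          G
  I           0.7266      1.272     0.3087      4.818
  C           -0.677      0.677      0.677      1.016
  E          0.04959      1.949     0.9857      5.834
  solve Keq expr → x = 0.3385; check Q = 2.9800e+05

Q₀ = 32.66; Q < K (proceeds forward)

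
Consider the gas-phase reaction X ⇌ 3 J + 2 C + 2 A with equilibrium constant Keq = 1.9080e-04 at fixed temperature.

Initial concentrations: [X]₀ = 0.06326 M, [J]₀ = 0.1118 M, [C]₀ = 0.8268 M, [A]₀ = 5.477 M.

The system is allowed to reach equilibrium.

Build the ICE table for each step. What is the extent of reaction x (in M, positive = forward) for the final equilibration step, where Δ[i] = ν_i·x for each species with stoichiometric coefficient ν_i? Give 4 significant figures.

x = -0.03383 M

Q₀ = 0.453 vs Keq = 1.9080e-04 ⇒ Q>K, reverse
Step 1:
                  X         J         C         A
  init      0.06326    0.1118    0.8268     5.477
  Δ         0.03383   -0.1015  -0.06765  -0.06765
  eq        0.09709   0.01032    0.7591     5.409
  solve Keq expr → x = -0.03383; check Q = 1.9080e-04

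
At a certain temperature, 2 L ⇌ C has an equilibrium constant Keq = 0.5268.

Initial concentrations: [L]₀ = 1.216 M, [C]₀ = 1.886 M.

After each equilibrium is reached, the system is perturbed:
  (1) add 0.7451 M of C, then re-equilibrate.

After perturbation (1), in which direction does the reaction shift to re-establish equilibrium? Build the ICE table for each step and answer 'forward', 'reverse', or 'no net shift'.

Q₀ = 1.275 vs Keq = 0.5268 ⇒ Q>K, reverse
Step 1:
                    L           C
  I             1.216       1.886
  C            0.5364     -0.2682
  E             1.752       1.618
  solve Keq expr → x = -0.2682; check Q = 0.5268
Then add 0.7451 M of C.
Step 2:
                    L           C
  I             1.752       2.363
  C            0.2977     -0.1488
  E              2.05       2.214
  solve Keq expr → x = -0.1488; check Q = 0.5268

Direction: reverse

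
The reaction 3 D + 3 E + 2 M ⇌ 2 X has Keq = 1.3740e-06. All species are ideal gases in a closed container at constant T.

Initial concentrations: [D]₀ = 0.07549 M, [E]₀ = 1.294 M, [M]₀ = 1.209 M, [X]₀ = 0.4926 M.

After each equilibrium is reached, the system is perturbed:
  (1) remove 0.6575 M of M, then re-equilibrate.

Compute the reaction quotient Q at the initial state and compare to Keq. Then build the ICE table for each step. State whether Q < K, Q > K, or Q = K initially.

Q₀ = 178.1 vs Keq = 1.3740e-06 ⇒ Q>K, reverse
Step 1:
                    D           E           M           X
  Initial     0.07549       1.294       1.209      0.4926
  Change       0.7326      0.7326      0.4884     -0.4884
  Equil        0.8081       2.027       1.697     0.00417
  solve Keq expr → x = -0.2442; check Q = 1.3740e-06
Then remove 0.6575 M of M.
Step 2:
                    D           E           M           X
  Initial      0.8081       2.027        1.04     0.00417
  Change     0.002393    0.002393    0.001596   -0.001596
  Equil        0.8105       2.029       1.042    0.002575
  solve Keq expr → x = -7.9778e-04; check Q = 1.3740e-06

Q₀ = 178.1; Q > K (proceeds reverse)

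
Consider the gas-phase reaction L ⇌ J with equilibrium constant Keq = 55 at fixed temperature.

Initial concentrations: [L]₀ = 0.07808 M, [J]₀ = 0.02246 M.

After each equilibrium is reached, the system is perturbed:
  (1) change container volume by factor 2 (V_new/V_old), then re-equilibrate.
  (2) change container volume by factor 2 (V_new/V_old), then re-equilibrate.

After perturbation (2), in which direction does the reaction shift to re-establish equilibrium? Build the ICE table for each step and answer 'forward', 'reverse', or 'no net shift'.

Q₀ = 0.2877 vs Keq = 55 ⇒ Q<K, forward
Step 1:
                   L          J
  Initial    0.07808    0.02246
  Change    -0.07628    0.07628
  Equil     0.001795    0.09874
  solve Keq expr → x = 0.07628; check Q = 55
Then change container volume by factor 2 (V_new/V_old).
Step 2:
                   L          J
  Initial 8.9768e-04    0.04937
  Change           0          0
  Equil   8.9768e-04    0.04937
  solve Keq expr → x = 0; check Q = 55
Then change container volume by factor 2 (V_new/V_old).
Step 3:
                   L          J
  Initial 4.4884e-04    0.02469
  Change           0          0
  Equil   4.4884e-04    0.02469
  solve Keq expr → x = 0; check Q = 55

Direction: no net shift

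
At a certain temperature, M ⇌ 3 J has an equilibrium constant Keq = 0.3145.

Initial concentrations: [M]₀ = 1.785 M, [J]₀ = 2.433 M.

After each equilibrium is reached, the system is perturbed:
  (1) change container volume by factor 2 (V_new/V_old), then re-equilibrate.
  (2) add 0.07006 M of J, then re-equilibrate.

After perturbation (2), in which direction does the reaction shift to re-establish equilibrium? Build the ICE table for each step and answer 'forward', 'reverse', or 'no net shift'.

Direction: reverse

Q₀ = 8.068 vs Keq = 0.3145 ⇒ Q>K, reverse
Step 1:
                  M         J
  I           1.785     2.433
  C          0.5119    -1.536
  E           2.297    0.8973
  solve Keq expr → x = -0.5119; check Q = 0.3145
Then change container volume by factor 2 (V_new/V_old).
Step 2:
                  M         J
  I           1.148    0.4486
  C        -0.08205    0.2461
  E           1.066    0.6948
  solve Keq expr → x = 0.08205; check Q = 0.3145
Then add 0.07006 M of J.
Step 3:
                  M         J
  I           1.066    0.7648
  C         0.02179  -0.06536
  E           1.088    0.6995
  solve Keq expr → x = -0.02179; check Q = 0.3145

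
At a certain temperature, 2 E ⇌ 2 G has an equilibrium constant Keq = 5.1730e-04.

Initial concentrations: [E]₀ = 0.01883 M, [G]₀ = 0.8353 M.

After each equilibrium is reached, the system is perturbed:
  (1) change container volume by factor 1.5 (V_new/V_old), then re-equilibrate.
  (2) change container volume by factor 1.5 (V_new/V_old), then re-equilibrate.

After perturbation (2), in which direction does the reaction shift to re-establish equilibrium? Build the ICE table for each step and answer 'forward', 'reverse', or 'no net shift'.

Q₀ = 1968 vs Keq = 5.1730e-04 ⇒ Q>K, reverse
Step 1:
                   E          G
  init       0.01883     0.8353
  Δ           0.8163    -0.8163
  eq          0.8351    0.01899
  solve Keq expr → x = -0.4082; check Q = 5.1730e-04
Then change container volume by factor 1.5 (V_new/V_old).
Step 2:
                   E          G
  init        0.5568    0.01266
  Δ                0          0
  eq          0.5568    0.01266
  solve Keq expr → x = 0; check Q = 5.1730e-04
Then change container volume by factor 1.5 (V_new/V_old).
Step 3:
                   E          G
  init        0.3712   0.008442
  Δ                0          0
  eq          0.3712   0.008442
  solve Keq expr → x = 0; check Q = 5.1730e-04

Direction: no net shift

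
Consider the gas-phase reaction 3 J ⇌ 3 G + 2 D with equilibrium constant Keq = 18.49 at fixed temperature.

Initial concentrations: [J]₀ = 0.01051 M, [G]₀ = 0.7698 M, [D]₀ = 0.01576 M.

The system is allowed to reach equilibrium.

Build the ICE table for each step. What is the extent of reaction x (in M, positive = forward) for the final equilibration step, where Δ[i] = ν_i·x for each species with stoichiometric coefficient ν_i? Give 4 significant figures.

Q₀ = 97.6 vs Keq = 18.49 ⇒ Q>K, reverse
Step 1:
                  J         G         D
  I         0.01051    0.7698   0.01576
  C        0.005004 -0.005004 -0.003336
  E         0.01551    0.7648   0.01242
  solve Keq expr → x = -0.001668; check Q = 18.49

x = -0.001668 M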